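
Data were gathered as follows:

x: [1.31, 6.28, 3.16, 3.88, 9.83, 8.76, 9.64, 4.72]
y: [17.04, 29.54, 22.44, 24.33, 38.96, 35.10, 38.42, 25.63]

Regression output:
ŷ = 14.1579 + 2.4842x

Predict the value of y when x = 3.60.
ŷ = 23.1010

x = 3.60 lies inside the observed range [1.31, 9.83], so the fitted equation applies directly:

ŷ = 14.1579 + 2.4842 × 3.60
ŷ = 14.1579 + 8.9431
ŷ = 23.1010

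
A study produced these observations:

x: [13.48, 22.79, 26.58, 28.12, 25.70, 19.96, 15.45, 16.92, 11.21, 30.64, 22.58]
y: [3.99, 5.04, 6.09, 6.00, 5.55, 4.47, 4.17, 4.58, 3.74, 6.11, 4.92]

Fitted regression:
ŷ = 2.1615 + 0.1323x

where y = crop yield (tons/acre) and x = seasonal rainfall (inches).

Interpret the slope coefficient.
For each additional inch of rainfall, predicted crop yield increases by approximately 0.1323 tons/acre.

The slope β₁ = 0.1323 gives the rate at which the fitted crop yield changes with rainfall.

Interpretation:
- Rainfall up by 1 inch → predicted crop yield increases by 0.1323 tons/acre
- This is a linear approximation: the same per-unit change is assumed across the whole observed x range

(β₀ = 2.1615 is the fitted value at x = 0 and is not part of the slope interpretation.)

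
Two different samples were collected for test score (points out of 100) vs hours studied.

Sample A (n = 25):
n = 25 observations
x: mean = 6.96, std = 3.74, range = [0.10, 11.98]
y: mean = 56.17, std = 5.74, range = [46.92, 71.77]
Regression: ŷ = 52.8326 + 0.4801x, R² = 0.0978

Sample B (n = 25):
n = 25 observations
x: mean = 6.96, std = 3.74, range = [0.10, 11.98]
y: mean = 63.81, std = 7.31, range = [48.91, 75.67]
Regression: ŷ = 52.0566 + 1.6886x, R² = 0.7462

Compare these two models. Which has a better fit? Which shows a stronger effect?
Model B has the better fit (R² = 0.7462 vs 0.0978). Model B shows the stronger effect (|β₁| = 1.6886 vs 0.4801).

Model Comparison:

Goodness of fit (R²):
- Model A: R² = 0.0978 → 9.78% of variance in test score explained
- Model B: R² = 0.7462 → 74.62% of variance in test score explained
- 0.7462 > 0.0978 → Model B has the better fit

Effect size (slope magnitude):
- Model A: β₁ = 0.4801 → predicted test score rises 0.4801 points per additional hour of study time
- Model B: β₁ = 1.6886 → predicted test score rises 1.6886 points per additional hour of study time
- |0.4801| < |1.6886| → Model B shows the stronger marginal effect

Notes:
- The two samples could reflect different populations, time periods, or measurement quality.
- A better fit (higher R²) doesn't necessarily mean a more important relationship.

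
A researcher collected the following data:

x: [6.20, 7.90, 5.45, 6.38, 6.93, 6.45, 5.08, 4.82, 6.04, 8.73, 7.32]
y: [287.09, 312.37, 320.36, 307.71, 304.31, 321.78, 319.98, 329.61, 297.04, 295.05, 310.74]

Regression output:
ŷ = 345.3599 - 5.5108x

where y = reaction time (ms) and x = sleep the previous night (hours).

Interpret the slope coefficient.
For each additional hour of sleep, predicted reaction time decreases by approximately 5.5108 ms.

β₁ = -5.5108 is the change in predicted reaction time (ms) per additional hour of sleep.

Interpretation:
- Sleep up by 1 hour → predicted reaction time decreases by 5.5108 ms
- The effect is assumed constant over the observed range of x (linearity)

(β₀ = 345.3599 is the fitted value at x = 0 and is not part of the slope interpretation.)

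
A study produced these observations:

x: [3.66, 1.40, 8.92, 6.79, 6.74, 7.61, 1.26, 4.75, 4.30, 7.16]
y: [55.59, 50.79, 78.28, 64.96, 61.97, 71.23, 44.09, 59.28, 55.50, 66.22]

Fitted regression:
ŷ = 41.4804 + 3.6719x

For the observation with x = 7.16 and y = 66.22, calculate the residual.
Residual = -1.5512

The residual is the difference between the actual value and the predicted value:

Residual = y - ŷ

Step 1: Calculate predicted value
ŷ = 41.4804 + 3.6719 × 7.16
ŷ = 67.7712

Step 2: Calculate residual
Residual = 66.22 - 67.7712
Residual = -1.5512

The residual is negative, so the observed y = 66.22 sits below the regression line (the line overestimates it by 1.5512).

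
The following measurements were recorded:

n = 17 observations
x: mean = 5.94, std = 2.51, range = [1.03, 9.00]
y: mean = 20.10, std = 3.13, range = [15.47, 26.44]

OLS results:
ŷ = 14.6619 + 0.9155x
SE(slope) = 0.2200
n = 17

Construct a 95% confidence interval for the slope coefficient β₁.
The 95% CI for β₁ is (0.4466, 1.3844)

Confidence interval for the slope:

The 95% CI for β₁ is: β̂₁ ± t*(α/2, n-2) × SE(β̂₁)

Step 1: Find critical t-value
- Confidence level = 0.95
- Degrees of freedom = n - 2 = 17 - 2 = 15
- t*(α/2, 15) = 2.1314

Step 2: Calculate margin of error
Margin = 2.1314 × 0.2200 = 0.4689

Step 3: Construct interval
CI = 0.9155 ± 0.4689
CI = (0.4466, 1.3844)

Interpretation: intervals built this way capture the true β₁ in 95% of repeated samples; here the plausible range for the per-unit effect of x on y is 0.4466 to 1.3844.
Since 0 is outside the interval, a two-sided test at α = 0.05 would reject H₀: β₁ = 0.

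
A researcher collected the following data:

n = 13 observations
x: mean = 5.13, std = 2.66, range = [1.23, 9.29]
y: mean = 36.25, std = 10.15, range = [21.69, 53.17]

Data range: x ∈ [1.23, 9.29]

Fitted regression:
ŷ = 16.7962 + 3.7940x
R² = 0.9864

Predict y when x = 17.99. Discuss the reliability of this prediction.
The equation gives ŷ = 85.0503; however x = 17.99 is 8.70 units above the observed range, so this extrapolated value should not be trusted.

Prediction calculation:
ŷ = 16.7962 + 3.7940 × 17.99
ŷ = 85.0503

Reliability:
- Data range: x ∈ [1.23, 9.29]
- Prediction point: x = 17.99 is 8.70 units above the observed range → this is EXTRAPOLATION, not interpolation

Why that matters here:
- The standard error of prediction grows with (x − x̄)², and x = 17.99 is far from x̄ = 5.13
- There are no observations near this x to validate the fitted line there
- The linear relationship may not hold outside the observed range

Report the number if required, but flag clearly that it is an extrapolation.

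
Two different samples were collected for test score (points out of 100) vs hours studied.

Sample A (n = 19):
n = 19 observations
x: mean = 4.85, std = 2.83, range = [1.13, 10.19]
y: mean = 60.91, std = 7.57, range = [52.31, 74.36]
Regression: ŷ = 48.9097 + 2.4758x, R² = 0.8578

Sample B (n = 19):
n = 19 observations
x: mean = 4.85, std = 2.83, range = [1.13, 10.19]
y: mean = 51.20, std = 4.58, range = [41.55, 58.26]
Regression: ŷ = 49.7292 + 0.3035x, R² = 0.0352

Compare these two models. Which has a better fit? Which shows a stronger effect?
Model A has the better fit (R² = 0.8578 vs 0.0352). Model A shows the stronger effect (|β₁| = 2.4758 vs 0.3035).

Model Comparison:

Which explains more variance? (R²)
- Model A: R² = 0.8578 → 85.78% of variance in test score explained
- Model B: R² = 0.0352 → 3.52% of variance in test score explained
- 0.8578 > 0.0352 → Model A has the better fit

Effect size (slope magnitude):
- Model A: β₁ = 2.4758 → predicted test score rises 2.4758 points per additional hour of study time
- Model B: β₁ = 0.3035 → predicted test score rises 0.3035 points per additional hour of study time
- |2.4758| > |0.3035| → Model A shows the stronger marginal effect

Notes:
- A steeper slope doesn't make a better model if the scatter around the line is large.
- R² measures how tightly points cluster around the line; β₁ measures how steep the line is — they answer different questions.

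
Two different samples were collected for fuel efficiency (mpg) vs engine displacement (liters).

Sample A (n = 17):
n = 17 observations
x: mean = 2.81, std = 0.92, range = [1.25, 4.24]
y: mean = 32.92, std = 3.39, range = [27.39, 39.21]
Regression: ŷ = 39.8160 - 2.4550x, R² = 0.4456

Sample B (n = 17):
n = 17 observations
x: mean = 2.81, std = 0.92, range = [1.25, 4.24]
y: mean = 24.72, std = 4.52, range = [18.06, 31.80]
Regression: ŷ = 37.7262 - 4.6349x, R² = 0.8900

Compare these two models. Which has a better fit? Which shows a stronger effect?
Model B has the better fit (R² = 0.8900 vs 0.4456). Model B shows the stronger effect (|β₁| = 4.6349 vs 2.4550).

Model Comparison:

Goodness of fit (R²):
- Model A: R² = 0.4456 → 44.56% of variance in fuel efficiency explained
- Model B: R² = 0.8900 → 89.00% of variance in fuel efficiency explained
- 0.8900 > 0.4456 → Model B has the better fit

Effect size (slope magnitude):
- Model A: β₁ = -2.4550 → predicted fuel efficiency falls 2.4550 mpg per additional liter of engine displacement
- Model B: β₁ = -4.6349 → predicted fuel efficiency falls 4.6349 mpg per additional liter of engine displacement
- |-2.4550| < |-4.6349| → Model B shows the stronger marginal effect

Note: The two samples could reflect different populations, time periods, or measurement quality.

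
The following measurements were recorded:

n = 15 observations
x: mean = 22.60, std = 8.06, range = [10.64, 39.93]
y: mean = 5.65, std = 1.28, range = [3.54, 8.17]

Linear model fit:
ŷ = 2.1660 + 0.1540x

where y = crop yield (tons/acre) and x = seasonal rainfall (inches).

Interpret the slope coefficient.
An increase of one inch in rainfall is associated with a 0.1540 tons/acre increase in predicted crop yield.

The slope β₁ = 0.1540 gives the rate at which the fitted crop yield changes with rainfall.

Interpretation:
- Rainfall up by 1 inch → predicted crop yield increases by 0.1540 tons/acre
- This is a linear approximation: the same per-unit change is assumed across the whole observed x range

(β₀ = 2.1660 is the fitted value at x = 0 and is not part of the slope interpretation.)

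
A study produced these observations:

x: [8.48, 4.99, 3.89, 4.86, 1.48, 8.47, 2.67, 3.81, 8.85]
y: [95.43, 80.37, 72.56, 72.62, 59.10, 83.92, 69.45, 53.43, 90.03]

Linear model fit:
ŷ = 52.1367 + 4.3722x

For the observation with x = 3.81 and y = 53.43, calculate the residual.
Residual = -15.3648

The residual is the difference between the actual value and the predicted value:

Residual = y - ŷ

Step 1: Calculate predicted value
ŷ = 52.1367 + 4.3722 × 3.81
ŷ = 68.7948

Step 2: Calculate residual
Residual = 53.43 - 68.7948
Residual = -15.3648

Interpretation: the model overestimates the actual value by 15.3648 at this point (negative residual → observation lies below the fitted line).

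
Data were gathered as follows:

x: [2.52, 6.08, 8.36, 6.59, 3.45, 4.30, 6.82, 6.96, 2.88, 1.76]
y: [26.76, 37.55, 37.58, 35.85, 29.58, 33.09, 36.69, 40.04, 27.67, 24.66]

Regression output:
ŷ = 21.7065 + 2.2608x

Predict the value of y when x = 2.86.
ŷ = 28.1724

x = 2.86 lies inside the observed range [1.76, 8.36], so the fitted equation applies directly:

ŷ = 21.7065 + 2.2608 × 2.86
ŷ = 21.7065 + 6.4659
ŷ = 28.1724

This is a point prediction; actual observations scatter around it by roughly the residual standard deviation.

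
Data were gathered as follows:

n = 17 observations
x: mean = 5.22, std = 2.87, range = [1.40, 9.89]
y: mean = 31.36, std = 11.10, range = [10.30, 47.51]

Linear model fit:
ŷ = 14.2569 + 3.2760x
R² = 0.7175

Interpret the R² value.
The model explains 71.75% of the variance in y (R² = 0.7175), leaving 28.25% unexplained; the fit is strong.

The coefficient of determination R² is the fraction of the total variation in y that the fitted line accounts for.

Here R² = 0.7175:
- Explained: 71.75% of the variation in y
- Unexplained (residual): 100% − 71.75% = 28.25%
- Rule of thumb (below 0.3 weak; 0.3 to below 0.7 moderate; 0.7 and above strong) → strong

Note: R² never decreases when predictors are added, so it should not be used alone to compare models of different size.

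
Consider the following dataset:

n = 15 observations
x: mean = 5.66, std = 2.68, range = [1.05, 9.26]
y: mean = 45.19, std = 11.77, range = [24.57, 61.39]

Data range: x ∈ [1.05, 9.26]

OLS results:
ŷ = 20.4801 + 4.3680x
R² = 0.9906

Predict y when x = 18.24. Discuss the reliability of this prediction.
ŷ = 100.1524 (extrapolation — x = 18.24 lies outside [1.05, 9.26], so reliability is low).

Prediction calculation:
ŷ = 20.4801 + 4.3680 × 18.24
ŷ = 100.1524

Reliability:
- Data range: x ∈ [1.05, 9.26]
- Prediction point: x = 18.24 is 8.98 units above the observed range → this is EXTRAPOLATION, not interpolation

Why that matters here:
- There are no observations near this x to validate the fitted line there
- The standard error of prediction grows with (x − x̄)², and x = 18.24 is far from x̄ = 5.66
- R² describes fit only over the sampled x values; it says nothing about behaviour beyond them

Report the number if required, but flag clearly that it is an extrapolation.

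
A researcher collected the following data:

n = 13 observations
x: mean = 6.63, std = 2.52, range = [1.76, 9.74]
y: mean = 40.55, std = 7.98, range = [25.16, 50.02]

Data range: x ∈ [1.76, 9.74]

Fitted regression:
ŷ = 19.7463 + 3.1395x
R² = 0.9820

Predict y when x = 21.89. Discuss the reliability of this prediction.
ŷ = 88.4700, but this is extrapolation (above the data range [1.76, 9.74]) and may be unreliable.

Prediction calculation:
ŷ = 19.7463 + 3.1395 × 21.89
ŷ = 88.4700

Reliability:
- Data range: x ∈ [1.76, 9.74]
- Prediction point: x = 21.89 is 12.15 units above the observed range → this is EXTRAPOLATION, not interpolation

Why that matters here:
- There are no observations near this x to validate the fitted line there
- Real relationships often flatten, saturate, or turn nonlinear at extremes
- R² describes fit only over the sampled x values; it says nothing about behaviour beyond them

The R² = 0.9820 only validates the fit within [1.76, 9.74]; treat ŷ = 88.4700 with caution.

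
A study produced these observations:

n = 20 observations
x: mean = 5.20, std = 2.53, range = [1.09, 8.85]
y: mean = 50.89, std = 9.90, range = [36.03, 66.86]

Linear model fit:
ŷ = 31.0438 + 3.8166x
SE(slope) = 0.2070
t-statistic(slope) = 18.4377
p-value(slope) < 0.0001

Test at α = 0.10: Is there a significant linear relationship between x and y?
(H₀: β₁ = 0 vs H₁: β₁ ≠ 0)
Reject H₀: p-value < 0.0001 < α = 0.10. The linear relationship is significant at the 10% level.

Hypothesis test for the slope coefficient:

H₀: β₁ = 0 (no linear relationship)
H₁: β₁ ≠ 0 (linear relationship exists)

Test statistic: t = β̂₁ / SE(β̂₁) = 3.8166 / 0.2070 = 18.4377

The p-value (<0.0001) is the probability, under H₀, of a t-statistic at least as extreme as |t| = 18.4377 (two-sided, df = n − 2 = 18).

Decision rule: reject H₀ if p-value < α.
p-value < 0.0001 < α = 0.10 → reject H₀.

At α = 0.10 the data do provide convincing evidence of a nonzero slope.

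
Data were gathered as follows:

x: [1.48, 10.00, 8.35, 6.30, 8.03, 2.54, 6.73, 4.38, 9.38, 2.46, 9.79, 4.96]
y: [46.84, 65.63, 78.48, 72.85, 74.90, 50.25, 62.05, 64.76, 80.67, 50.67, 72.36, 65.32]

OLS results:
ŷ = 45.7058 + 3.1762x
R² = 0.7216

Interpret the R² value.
The model explains 72.16% of the variance in y (R² = 0.7216), leaving 27.84% unexplained; the fit is strong.

The coefficient of determination R² is the fraction of the total variation in y that the fitted line accounts for.

Here R² = 0.7216:
- Explained: 72.16% of the variation in y
- Unexplained (residual): 100% − 72.16% = 27.84%
- Rule of thumb (below 0.3 weak; 0.3 to below 0.7 moderate; 0.7 and above strong) → strong

Note: R² says nothing about causation, and a high R² does not by itself mean the linear form is appropriate — check the residuals.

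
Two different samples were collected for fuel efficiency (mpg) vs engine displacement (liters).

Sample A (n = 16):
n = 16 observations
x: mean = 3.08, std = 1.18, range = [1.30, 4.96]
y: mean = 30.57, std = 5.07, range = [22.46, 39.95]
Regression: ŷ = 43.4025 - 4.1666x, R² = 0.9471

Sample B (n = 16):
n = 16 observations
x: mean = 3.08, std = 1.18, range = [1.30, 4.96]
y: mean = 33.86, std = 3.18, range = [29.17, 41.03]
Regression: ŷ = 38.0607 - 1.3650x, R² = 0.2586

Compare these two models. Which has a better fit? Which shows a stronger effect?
Model A has the better fit (R² = 0.9471 vs 0.2586). Model A shows the stronger effect (|β₁| = 4.1666 vs 1.3650).

Model Comparison:

Fit — compare R²:
- Model A: R² = 0.9471 → 94.71% of variance in fuel efficiency explained
- Model B: R² = 0.2586 → 25.86% of variance in fuel efficiency explained
- 0.9471 > 0.2586 → Model A has the better fit

Strength of effect — compare |β₁|:
- Model A: β₁ = -4.1666 → predicted fuel efficiency falls 4.1666 mpg per additional liter of engine displacement
- Model B: β₁ = -1.3650 → predicted fuel efficiency falls 1.3650 mpg per additional liter of engine displacement
- |-4.1666| > |-1.3650| → Model A shows the stronger marginal effect

Note: A steeper slope doesn't make a better model if the scatter around the line is large.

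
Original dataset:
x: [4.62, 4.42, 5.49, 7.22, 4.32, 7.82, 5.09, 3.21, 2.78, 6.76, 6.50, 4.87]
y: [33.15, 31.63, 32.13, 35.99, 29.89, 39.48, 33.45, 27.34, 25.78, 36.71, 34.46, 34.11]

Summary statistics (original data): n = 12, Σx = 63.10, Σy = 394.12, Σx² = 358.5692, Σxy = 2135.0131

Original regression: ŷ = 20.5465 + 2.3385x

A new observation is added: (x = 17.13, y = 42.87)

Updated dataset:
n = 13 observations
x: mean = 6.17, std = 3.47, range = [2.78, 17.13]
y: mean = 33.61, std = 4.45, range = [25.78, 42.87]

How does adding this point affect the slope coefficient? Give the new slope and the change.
New slope β₁ = 1.0995 versus 2.3385 before: a change of -1.2390 (-53.0%).

The new point has HIGH LEVERAGE: x = 17.13 is far from the original mean x̄ = 63.10/12 ≈ 5.26 (original range [2.78, 7.82]).

Step 1: Update the sums with the new point (n goes from 12 to 13)
Σx  = 63.10 + 17.13 = 80.23
Σy  = 394.12 + 42.87 = 436.99
Σx² = 358.5692 + 17.13² = 358.5692 + 293.4369 = 652.0061
Σxy = 2135.0131 + 17.13×42.87 = 2135.0131 + 734.3631 = 2869.3762

Step 2: Recompute the slope with b₁ = (nΣxy − ΣxΣy) / (nΣx² − (Σx)²)
Numerator   = 13×2869.3762 − 80.23×436.99 = 37301.8906 − 35059.7077 = 2242.1829
Denominator = 13×652.0061 − 80.23² = 8476.0793 − 6436.8529 = 2039.2264
b₁(new) = 2242.1829 / 2039.2264 = 1.0995

(Same formula on the original sums: (12×2135.0131 − 63.10×394.12) / (12×358.5692 − 63.10²) = 751.1852 / 321.2204 = 2.3385, matching the given fit.)

Step 3: Change in slope
Δβ₁ = 1.0995 − 2.3385 = -1.2390
Relative change = -1.2390 / 2.3385 × 100% = -53.0%
→ the slope decreases when the point is added.

A high-leverage point only changes the slope if it is off the original line; here y = 42.87 is below the original trend, so the slope decreases.
In practice: examine leverage (hᵢ) and Cook's distance rather than deleting it automatically.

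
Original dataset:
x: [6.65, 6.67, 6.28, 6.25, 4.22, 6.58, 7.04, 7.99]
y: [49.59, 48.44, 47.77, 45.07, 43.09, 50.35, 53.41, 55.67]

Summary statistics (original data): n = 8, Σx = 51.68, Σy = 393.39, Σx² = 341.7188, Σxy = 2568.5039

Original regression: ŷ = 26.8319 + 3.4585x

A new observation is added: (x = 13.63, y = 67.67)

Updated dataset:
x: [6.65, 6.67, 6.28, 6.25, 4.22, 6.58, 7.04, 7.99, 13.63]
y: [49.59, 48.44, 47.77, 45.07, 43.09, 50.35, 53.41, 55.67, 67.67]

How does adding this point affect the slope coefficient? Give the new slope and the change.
The slope changes from 3.4585 to 2.7087 (change of -0.7498, or -21.7%).

x = 13.63 lies well outside the original x-range [4.22, 7.99] (x̄ ≈ 6.46), so this observation has high leverage and can move the slope substantially.

Step 1: Update the sums with the new point (n goes from 8 to 9)
Σx  = 51.68 + 13.63 = 65.31
Σy  = 393.39 + 67.67 = 461.06
Σx² = 341.7188 + 13.63² = 341.7188 + 185.7769 = 527.4957
Σxy = 2568.5039 + 13.63×67.67 = 2568.5039 + 922.3421 = 3490.8460

Step 2: Recompute the slope with b₁ = (nΣxy − ΣxΣy) / (nΣx² − (Σx)²)
Numerator   = 9×3490.8460 − 65.31×461.06 = 31417.6140 − 30111.8286 = 1305.7854
Denominator = 9×527.4957 − 65.31² = 4747.4613 − 4265.3961 = 482.0652
b₁(new) = 1305.7854 / 482.0652 = 2.7087

(Same formula on the original sums: (8×2568.5039 − 51.68×393.39) / (8×341.7188 − 51.68²) = 217.6360 / 62.9280 = 3.4585, matching the given fit.)

Step 3: Change in slope
Δβ₁ = 2.7087 − 3.4585 = -0.7498
Relative change = -0.7498 / 3.4585 × 100% = -21.7%
→ the slope decreases when the point is added.

Because the point sits below the extension of the original line at a high-leverage x, it tilts the fit down.
In practice: refit with and without it and report both if conclusions differ; investigate whether it comes from the same population as the rest of the sample.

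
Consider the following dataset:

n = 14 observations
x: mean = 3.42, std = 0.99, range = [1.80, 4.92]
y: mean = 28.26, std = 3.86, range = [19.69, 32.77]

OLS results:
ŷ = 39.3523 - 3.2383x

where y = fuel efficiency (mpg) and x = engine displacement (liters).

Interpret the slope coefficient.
On average, fuel efficiency is about 3.2383 mpg lower for every extra liter of engine displacement.

The slope coefficient β₁ = -3.2383 represents the marginal effect of engine displacement on fuel efficiency.

Interpretation:
- Engine displacement up by 1 liter → predicted fuel efficiency decreases by 3.2383 mpg
- This is a linear approximation: the same per-unit change is assumed across the whole observed x range

The intercept β₀ = 39.3523 is the predicted fuel efficiency when engine displacement = 0; since the smallest observed x is 1.80, this is an extrapolation and mainly anchors the line.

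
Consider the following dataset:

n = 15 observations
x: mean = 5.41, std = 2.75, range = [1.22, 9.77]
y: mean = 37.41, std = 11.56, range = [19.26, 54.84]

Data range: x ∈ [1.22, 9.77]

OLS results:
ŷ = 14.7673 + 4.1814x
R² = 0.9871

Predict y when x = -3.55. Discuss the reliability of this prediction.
The equation gives ŷ = -0.0767; however x = -3.55 is 4.77 units below the observed range, so this extrapolated value should not be trusted.

Prediction calculation:
ŷ = 14.7673 + 4.1814 × (-3.55)
ŷ = -0.0767

Reliability:
- Data range: x ∈ [1.22, 9.77]
- Prediction point: x = -3.55 is 4.77 units below the observed range → this is EXTRAPOLATION, not interpolation

Why that matters here:
- The standard error of prediction grows with (x − x̄)², and x = -3.55 is far from x̄ = 5.41
- R² describes fit only over the sampled x values; it says nothing about behaviour beyond them
- Real relationships often flatten, saturate, or turn nonlinear at extremes

A defensible statement: 'if the linear trend continued to x = -3.55, y would be about -0.0767' — the premise is untested.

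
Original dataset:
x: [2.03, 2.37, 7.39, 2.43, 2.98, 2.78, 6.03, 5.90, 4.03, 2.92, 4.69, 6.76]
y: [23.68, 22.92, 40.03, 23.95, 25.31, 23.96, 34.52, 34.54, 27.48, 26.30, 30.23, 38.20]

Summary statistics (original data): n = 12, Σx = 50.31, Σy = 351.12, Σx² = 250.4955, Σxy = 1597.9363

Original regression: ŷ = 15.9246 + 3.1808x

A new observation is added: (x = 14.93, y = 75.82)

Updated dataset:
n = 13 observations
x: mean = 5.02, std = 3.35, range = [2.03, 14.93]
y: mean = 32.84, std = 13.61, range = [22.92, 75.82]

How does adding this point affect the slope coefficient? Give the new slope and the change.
The slope changes from 3.1808 to 4.0230 (change of +0.8422, or +26.5%).

The new point has HIGH LEVERAGE: x = 14.93 is far from the original mean x̄ = 50.31/12 ≈ 4.19 (original range [2.03, 7.39]).

Step 1: Update the sums with the new point (n goes from 12 to 13)
Σx  = 50.31 + 14.93 = 65.24
Σy  = 351.12 + 75.82 = 426.94
Σx² = 250.4955 + 14.93² = 250.4955 + 222.9049 = 473.4004
Σxy = 1597.9363 + 14.93×75.82 = 1597.9363 + 1131.9926 = 2729.9289

Step 2: Recompute the slope with b₁ = (nΣxy − ΣxΣy) / (nΣx² − (Σx)²)
Numerator   = 13×2729.9289 − 65.24×426.94 = 35489.0757 − 27853.5656 = 7635.5101
Denominator = 13×473.4004 − 65.24² = 6154.2052 − 4256.2576 = 1897.9476
b₁(new) = 7635.5101 / 1897.9476 = 4.0230

(Same formula on the original sums: (12×1597.9363 − 50.31×351.12) / (12×250.4955 − 50.31²) = 1510.3884 / 474.8499 = 3.1808, matching the given fit.)

Step 3: Change in slope
Δβ₁ = 4.0230 − 3.1808 = +0.8422
Relative change = +0.8422 / 3.1808 × 100% = +26.5%
→ the slope increases when the point is added.

Because the point sits above the extension of the original line at a high-leverage x, it tilts the fit up.
In practice: investigate whether it comes from the same population as the rest of the sample; check such a point for data-entry or measurement error.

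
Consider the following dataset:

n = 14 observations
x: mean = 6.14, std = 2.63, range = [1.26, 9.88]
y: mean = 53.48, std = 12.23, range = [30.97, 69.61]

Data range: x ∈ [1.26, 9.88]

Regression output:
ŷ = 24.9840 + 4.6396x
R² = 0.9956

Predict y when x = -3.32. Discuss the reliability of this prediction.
ŷ = 9.5805 (extrapolation — x = -3.32 lies outside [1.26, 9.88], so reliability is low).

Prediction calculation:
ŷ = 24.9840 + 4.6396 × (-3.32)
ŷ = 9.5805

Reliability:
- Data range: x ∈ [1.26, 9.88]
- Prediction point: x = -3.32 is 4.58 units below the observed range → this is EXTRAPOLATION, not interpolation

Why that matters here:
- There are no observations near this x to validate the fitted line there
- R² describes fit only over the sampled x values; it says nothing about behaviour beyond them

The R² = 0.9956 only validates the fit within [1.26, 9.88]; treat ŷ = 9.5805 with caution.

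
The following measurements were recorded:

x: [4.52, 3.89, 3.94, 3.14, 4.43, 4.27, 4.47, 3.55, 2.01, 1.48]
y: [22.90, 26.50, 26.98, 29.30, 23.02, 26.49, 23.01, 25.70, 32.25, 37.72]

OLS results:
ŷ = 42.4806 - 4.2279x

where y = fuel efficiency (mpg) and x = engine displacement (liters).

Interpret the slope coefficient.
On average, fuel efficiency is about 4.2279 mpg lower for every extra liter of engine displacement.

The slope coefficient β₁ = -4.2279 represents the marginal effect of engine displacement on fuel efficiency.

Interpretation:
- Engine displacement up by 1 liter → predicted fuel efficiency decreases by 4.2279 mpg
- This is a linear approximation: the same per-unit change is assumed across the whole observed x range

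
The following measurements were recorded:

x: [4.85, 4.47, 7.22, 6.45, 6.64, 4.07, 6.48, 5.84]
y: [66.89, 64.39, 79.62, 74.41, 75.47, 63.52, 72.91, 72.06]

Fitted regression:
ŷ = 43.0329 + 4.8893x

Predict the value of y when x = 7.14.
ŷ = 77.9425

Plug x = 7.14 into the fitted line:

ŷ = 43.0329 + 4.8893 × 7.14
ŷ = 43.0329 + 34.9096
ŷ = 77.9425

This is the fitted mean response at that x — an individual observation would come with a wider prediction interval.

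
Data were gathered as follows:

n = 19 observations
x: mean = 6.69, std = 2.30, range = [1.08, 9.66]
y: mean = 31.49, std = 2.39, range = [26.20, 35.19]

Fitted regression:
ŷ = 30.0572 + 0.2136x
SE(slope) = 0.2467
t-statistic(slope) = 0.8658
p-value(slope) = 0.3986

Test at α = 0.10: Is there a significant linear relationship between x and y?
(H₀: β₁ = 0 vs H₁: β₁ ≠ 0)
Fail to reject H₀: p-value = 0.3986 ≥ α = 0.10. The linear relationship is not significant at the 10% level.

Hypothesis test for the slope coefficient:

H₀: β₁ = 0 (no linear relationship)
H₁: β₁ ≠ 0 (linear relationship exists)

Test statistic: t = β̂₁ / SE(β̂₁) = 0.2136 / 0.2467 = 0.8658

The p-value (0.3986) is the probability, under H₀, of a t-statistic at least as extreme as |t| = 0.8658 (two-sided, df = n − 2 = 17).

Decision rule: reject H₀ if p-value < α.
p-value = 0.3986 ≥ α = 0.10 → fail to reject H₀.

There is not sufficient evidence at the 10% significance level to conclude that a linear relationship exists between x and y.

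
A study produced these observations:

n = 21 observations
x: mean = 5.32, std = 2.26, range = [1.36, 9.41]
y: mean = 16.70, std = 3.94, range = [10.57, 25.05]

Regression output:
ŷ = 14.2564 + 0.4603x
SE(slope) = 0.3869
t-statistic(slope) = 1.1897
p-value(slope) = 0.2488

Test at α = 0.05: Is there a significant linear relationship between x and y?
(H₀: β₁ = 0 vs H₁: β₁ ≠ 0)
Fail to reject H₀: p-value = 0.2488 ≥ α = 0.05. The linear relationship is not significant at the 5% level.

Hypothesis test for the slope coefficient:

H₀: β₁ = 0 (no linear relationship)
H₁: β₁ ≠ 0 (linear relationship exists)

Test statistic: t = β̂₁ / SE(β̂₁) = 0.4603 / 0.3869 = 1.1897

The p-value (0.2488) is the probability, under H₀, of a t-statistic at least as extreme as |t| = 1.1897 (two-sided, df = n − 2 = 19).

Decision rule: reject H₀ if p-value < α.
p-value = 0.2488 ≥ α = 0.05 → fail to reject H₀.

Conclusion: the linear association between x and y is not significant at the 5% level.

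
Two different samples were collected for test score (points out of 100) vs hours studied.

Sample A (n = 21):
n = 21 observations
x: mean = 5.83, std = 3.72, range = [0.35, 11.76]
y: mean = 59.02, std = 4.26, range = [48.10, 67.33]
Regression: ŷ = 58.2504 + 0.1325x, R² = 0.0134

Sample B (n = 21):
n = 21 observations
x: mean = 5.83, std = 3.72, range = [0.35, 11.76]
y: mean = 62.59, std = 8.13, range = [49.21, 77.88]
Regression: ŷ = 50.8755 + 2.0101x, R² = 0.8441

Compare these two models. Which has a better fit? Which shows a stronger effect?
Model B has the better fit (R² = 0.8441 vs 0.0134). Model B shows the stronger effect (|β₁| = 2.0101 vs 0.1325).

Model Comparison:

Which explains more variance? (R²)
- Model A: R² = 0.0134 → 1.34% of variance in test score explained
- Model B: R² = 0.8441 → 84.41% of variance in test score explained
- 0.8441 > 0.0134 → Model B has the better fit

Effect size (slope magnitude):
- Model A: β₁ = 0.1325 → predicted test score rises 0.1325 points per additional hour of study time
- Model B: β₁ = 2.0101 → predicted test score rises 2.0101 points per additional hour of study time
- |0.1325| < |2.0101| → Model B shows the stronger marginal effect

Note: The two samples could reflect different populations, time periods, or measurement quality.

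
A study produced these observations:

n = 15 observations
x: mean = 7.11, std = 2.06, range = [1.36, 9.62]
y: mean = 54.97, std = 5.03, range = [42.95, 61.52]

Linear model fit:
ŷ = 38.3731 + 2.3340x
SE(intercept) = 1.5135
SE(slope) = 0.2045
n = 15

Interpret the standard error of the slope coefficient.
SE(slope) = 0.2045 measures the uncertainty in the estimated slope. The coefficient is estimated precisely (SE/|β̂₁| = 8.8%).

What SE measures:
- The standard error quantifies the sampling variability of the coefficient estimate
- It is the estimated standard deviation of β̂₁ across hypothetical repeated samples of the same size
- Smaller SE → more precise estimate

Relative precision:
- SE / |β̂₁| = 0.2045 / 2.3340 = 8.8%
- Rule of thumb (under 20%: precise; 20% to under 50%: moderately precise; 50% or more: imprecise) → precise

Link to interval estimation: a confidence interval for β₁ is β̂₁ ± t* × 0.2045, so SE sets the half-width per unit of t*.

What drives SE(β̂₁): more residual scatter → larger SE.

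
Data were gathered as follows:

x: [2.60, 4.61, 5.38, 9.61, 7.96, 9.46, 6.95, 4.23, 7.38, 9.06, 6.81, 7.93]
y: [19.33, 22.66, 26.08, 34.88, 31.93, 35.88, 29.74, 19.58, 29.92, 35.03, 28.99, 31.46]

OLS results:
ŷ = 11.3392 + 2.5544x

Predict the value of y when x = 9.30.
ŷ = 35.0951

To predict y for x = 9.30, substitute into the regression equation:

ŷ = 11.3392 + 2.5544 × 9.30
ŷ = 11.3392 + 23.7559
ŷ = 35.0951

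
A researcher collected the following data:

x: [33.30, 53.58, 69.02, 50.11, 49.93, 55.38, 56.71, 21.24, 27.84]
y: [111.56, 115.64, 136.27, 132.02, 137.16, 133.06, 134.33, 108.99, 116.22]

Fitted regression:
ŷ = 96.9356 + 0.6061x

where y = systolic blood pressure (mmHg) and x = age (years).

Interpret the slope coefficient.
On average, blood pressure is about 0.6061 mmHg higher for every extra year of age.

The slope β₁ = 0.6061 gives the rate at which the fitted blood pressure changes with age.

Interpretation:
- Age up by 1 year → predicted blood pressure increases by 0.6061 mmHg
- The effect is assumed constant over the observed range of x (linearity)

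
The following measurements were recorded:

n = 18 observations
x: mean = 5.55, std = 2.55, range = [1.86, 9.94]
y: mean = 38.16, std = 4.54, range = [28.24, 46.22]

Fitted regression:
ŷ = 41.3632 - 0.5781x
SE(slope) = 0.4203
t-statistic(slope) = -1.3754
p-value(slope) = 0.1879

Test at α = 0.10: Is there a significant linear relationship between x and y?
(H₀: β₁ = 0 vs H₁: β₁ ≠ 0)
Since p-value = 0.1879 ≥ α = 0.10, fail to reject H₀ — the slope is not significantly different from 0.

Hypothesis test for the slope coefficient:

H₀: β₁ = 0 (no linear relationship)
H₁: β₁ ≠ 0 (linear relationship exists)

Test statistic: t = β̂₁ / SE(β̂₁) = -0.5781 / 0.4203 = -1.3754

With df = 16, the two-sided p-value for |t| = 1.3754 is 0.1879.

Decision rule: reject H₀ if p-value < α.
p-value = 0.1879 ≥ α = 0.10 → fail to reject H₀.

There is not sufficient evidence at the 10% significance level to conclude that a linear relationship exists between x and y.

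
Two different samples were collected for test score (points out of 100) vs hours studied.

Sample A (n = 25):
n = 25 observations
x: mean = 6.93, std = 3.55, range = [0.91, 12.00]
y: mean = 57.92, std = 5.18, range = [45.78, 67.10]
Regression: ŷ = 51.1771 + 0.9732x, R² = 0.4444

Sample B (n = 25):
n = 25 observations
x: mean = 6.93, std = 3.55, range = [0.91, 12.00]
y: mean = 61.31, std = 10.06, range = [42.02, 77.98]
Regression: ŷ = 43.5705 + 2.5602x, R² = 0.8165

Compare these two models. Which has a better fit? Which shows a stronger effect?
Model B has the better fit (R² = 0.8165 vs 0.4444). Model B shows the stronger effect (|β₁| = 2.5602 vs 0.9732).

Model Comparison:

Which explains more variance? (R²)
- Model A: R² = 0.4444 → 44.44% of variance in test score explained
- Model B: R² = 0.8165 → 81.65% of variance in test score explained
- 0.8165 > 0.4444 → Model B has the better fit

Strength of effect — compare |β₁|:
- Model A: β₁ = 0.9732 → predicted test score rises 0.9732 points per additional hour of study time
- Model B: β₁ = 2.5602 → predicted test score rises 2.5602 points per additional hour of study time
- |0.9732| < |2.5602| → Model B shows the stronger marginal effect

Notes:
- A steeper slope doesn't make a better model if the scatter around the line is large.
- R² measures how tightly points cluster around the line; β₁ measures how steep the line is — they answer different questions.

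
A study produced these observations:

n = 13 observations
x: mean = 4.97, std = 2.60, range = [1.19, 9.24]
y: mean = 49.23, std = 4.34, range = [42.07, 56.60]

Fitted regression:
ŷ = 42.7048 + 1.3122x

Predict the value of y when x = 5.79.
ŷ = 50.3024

To predict y for x = 5.79, substitute into the regression equation:

ŷ = 42.7048 + 1.3122 × 5.79
ŷ = 42.7048 + 7.5976
ŷ = 50.3024

This is a point prediction; actual observations scatter around it by roughly the residual standard deviation.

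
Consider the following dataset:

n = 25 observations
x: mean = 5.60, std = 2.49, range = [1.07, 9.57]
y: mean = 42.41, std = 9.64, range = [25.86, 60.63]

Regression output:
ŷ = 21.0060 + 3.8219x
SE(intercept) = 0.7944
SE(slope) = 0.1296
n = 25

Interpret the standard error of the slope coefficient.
The slope 3.8219 is pinned down to within about ±0.1296 (one SE) by these data — relative uncertainty 3.4%, i.e. precise.

What SE measures:
- The standard error quantifies the sampling variability of the coefficient estimate
- It is the estimated standard deviation of β̂₁ across hypothetical repeated samples of the same size
- Smaller SE → more precise estimate

Relative precision:
- SE / |β̂₁| = 0.1296 / 3.8219 = 3.4%
- Rule of thumb (under 20%: precise; 20% to under 50%: moderately precise; 50% or more: imprecise) → precise

Link to the t-test: t = β̂₁ / SE(β̂₁) = 3.8219 / 0.1296 = 29.4900, the statistic for H₀: β₁ = 0.

What drives SE(β̂₁): wider spread of x values → smaller SE.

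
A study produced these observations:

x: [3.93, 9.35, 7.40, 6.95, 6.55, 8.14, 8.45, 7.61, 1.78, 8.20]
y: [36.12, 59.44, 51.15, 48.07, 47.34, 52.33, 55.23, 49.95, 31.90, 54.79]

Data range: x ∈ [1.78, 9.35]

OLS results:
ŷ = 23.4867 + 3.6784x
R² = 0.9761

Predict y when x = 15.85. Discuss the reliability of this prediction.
The equation gives ŷ = 81.7893; however x = 15.85 is 6.50 units above the observed range, so this extrapolated value should not be trusted.

Prediction calculation:
ŷ = 23.4867 + 3.6784 × 15.85
ŷ = 81.7893

Reliability:
- Data range: x ∈ [1.78, 9.35]
- Prediction point: x = 15.85 is 6.50 units above the observed range → this is EXTRAPOLATION, not interpolation

Why that matters here:
- Real relationships often flatten, saturate, or turn nonlinear at extremes
- There are no observations near this x to validate the fitted line there

The R² = 0.9761 only validates the fit within [1.78, 9.35]; treat ŷ = 81.7893 with caution.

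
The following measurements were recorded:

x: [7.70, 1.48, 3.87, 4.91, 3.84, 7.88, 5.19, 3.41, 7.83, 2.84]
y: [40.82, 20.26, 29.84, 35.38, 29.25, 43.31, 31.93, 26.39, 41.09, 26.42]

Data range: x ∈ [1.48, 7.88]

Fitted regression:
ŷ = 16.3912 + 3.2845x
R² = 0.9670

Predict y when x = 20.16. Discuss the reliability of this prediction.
ŷ = 82.6067, but this is extrapolation (above the data range [1.48, 7.88]) and may be unreliable.

Prediction calculation:
ŷ = 16.3912 + 3.2845 × 20.16
ŷ = 82.6067

Reliability:
- Data range: x ∈ [1.48, 7.88]
- Prediction point: x = 20.16 is 12.28 units above the observed range → this is EXTRAPOLATION, not interpolation

Why that matters here:
- The standard error of prediction grows with (x − x̄)², and x = 20.16 is far from x̄ = 4.90
- Real relationships often flatten, saturate, or turn nonlinear at extremes
- The linear relationship may not hold outside the observed range

Report the number if required, but flag clearly that it is an extrapolation.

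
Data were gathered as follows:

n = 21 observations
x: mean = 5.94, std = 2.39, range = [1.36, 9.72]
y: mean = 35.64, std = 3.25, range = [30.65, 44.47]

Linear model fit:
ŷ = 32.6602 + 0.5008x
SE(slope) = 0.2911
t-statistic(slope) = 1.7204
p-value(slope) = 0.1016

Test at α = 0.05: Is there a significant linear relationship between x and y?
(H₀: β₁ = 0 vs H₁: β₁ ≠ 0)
Since p-value = 0.1016 ≥ α = 0.05, fail to reject H₀ — the slope is not significantly different from 0.

Hypothesis test for the slope coefficient:

H₀: β₁ = 0 (no linear relationship)
H₁: β₁ ≠ 0 (linear relationship exists)

Test statistic: t = β̂₁ / SE(β̂₁) = 0.5008 / 0.2911 = 1.7204

p = 0.1016: how often a slope estimate this far from 0 (in SE units) would arise by chance if β₁ were truly 0.

Decision rule: reject H₀ if p-value < α.
p-value = 0.1016 ≥ α = 0.05 → fail to reject H₀.

Conclusion: the linear association between x and y is not significant at the 5% level.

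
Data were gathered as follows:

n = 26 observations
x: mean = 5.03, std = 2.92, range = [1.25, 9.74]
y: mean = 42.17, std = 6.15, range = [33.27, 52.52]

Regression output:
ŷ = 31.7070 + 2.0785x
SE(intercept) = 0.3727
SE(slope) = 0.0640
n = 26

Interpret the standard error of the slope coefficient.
SE(slope) = 0.0640 measures the uncertainty in the estimated slope. The coefficient is estimated precisely (SE/|β̂₁| = 3.1%).

SE(β̂₁) = s / √Sxx, where s is the residual standard deviation and Sxx = Σ(x − x̄)². It is the yardstick for how far β̂₁ = 2.0785 could plausibly be from the true slope.

Relative precision:
- SE / |β̂₁| = 0.0640 / 2.0785 = 3.1%
- Rule of thumb (under 20%: precise; 20% to under 50%: moderately precise; 50% or more: imprecise) → precise

Rough 95% range (±2 SE): 2.0785 ± 0.1280 → (1.9505, 2.2065).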